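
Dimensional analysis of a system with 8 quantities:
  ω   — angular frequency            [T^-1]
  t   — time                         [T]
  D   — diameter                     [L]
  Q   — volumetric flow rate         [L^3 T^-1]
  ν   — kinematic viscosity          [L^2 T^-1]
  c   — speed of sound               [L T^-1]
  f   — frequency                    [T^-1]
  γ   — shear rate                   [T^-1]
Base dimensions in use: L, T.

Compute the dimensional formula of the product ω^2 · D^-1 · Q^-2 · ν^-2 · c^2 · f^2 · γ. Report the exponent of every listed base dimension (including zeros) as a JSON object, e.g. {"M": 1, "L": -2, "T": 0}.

Write exponents as rows L,T / cols ω,t,D,Q,ν,c,f,γ:
  L: [ 0  0  1  3  2  1  0  0]
  T: [-1  1  0 -1 -1 -1 -1 -1]
  [L]: (2)·0+(-1)·1+(-2)·3+(-2)·2+(2)·1+(2)·0+(1)·0 = -9
  [T]: (2)·-1+(-1)·0+(-2)·-1+(-2)·-1+(2)·-1+(2)·-1+(1)·-1 = -3
⇒ L^-9 T^-3

{"L": -9, "T": -3}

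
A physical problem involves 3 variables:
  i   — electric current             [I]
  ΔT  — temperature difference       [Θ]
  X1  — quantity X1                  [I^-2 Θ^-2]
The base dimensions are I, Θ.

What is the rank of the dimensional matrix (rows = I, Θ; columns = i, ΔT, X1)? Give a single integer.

2

Exponent matrix [I,Θ] × [i,ΔT,X1]:
  I: [ 1  0 -2]
  Θ: [ 0  1 -2]
Echelon form has 2 nonzero rows (pivots: i,ΔT)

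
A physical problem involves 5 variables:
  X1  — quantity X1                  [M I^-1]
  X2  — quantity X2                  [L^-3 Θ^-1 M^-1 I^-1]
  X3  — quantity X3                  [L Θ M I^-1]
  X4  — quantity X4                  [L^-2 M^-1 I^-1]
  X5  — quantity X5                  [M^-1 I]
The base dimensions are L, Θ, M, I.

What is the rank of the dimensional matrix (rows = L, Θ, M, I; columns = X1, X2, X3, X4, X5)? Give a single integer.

Write exponents as rows L,Θ,M,I / cols X1,X2,X3,X4,X5:
  L: [ 0 -3  1 -2  0]
  Θ: [ 0 -1  1  0  0]
  M: [ 1 -1  1 -1 -1]
  I: [-1 -1 -1 -1  1]
Row reduction gives pivot columns X1,X2,X3; rank = 3

3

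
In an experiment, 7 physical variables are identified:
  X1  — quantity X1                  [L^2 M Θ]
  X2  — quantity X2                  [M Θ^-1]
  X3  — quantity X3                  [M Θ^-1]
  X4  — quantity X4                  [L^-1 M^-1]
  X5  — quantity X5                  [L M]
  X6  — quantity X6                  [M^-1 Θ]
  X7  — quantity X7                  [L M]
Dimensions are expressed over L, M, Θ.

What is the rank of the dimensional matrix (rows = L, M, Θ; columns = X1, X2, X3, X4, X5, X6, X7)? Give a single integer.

Dimensional matrix (L×M×Θ by X1×X2×X3×X4×X5×X6×X7):
  L: [ 2  0  0 -1  1  0  1]
  M: [ 1  1  1 -1  1 -1  1]
  Θ: [ 1 -1 -1  0  0  1  0]
RREF → pivots at {X1,X2} ⇒ r = 2

2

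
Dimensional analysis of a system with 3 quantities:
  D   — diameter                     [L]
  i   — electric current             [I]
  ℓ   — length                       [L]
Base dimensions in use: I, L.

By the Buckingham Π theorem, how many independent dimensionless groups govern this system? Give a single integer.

1

Dimensional matrix (I×L by D×i×ℓ):
  I: [ 0  1  0]
  L: [ 1  0  1]
RREF → pivots at {D,i} ⇒ r = 2
3 vars − rank 2 = 1 Π group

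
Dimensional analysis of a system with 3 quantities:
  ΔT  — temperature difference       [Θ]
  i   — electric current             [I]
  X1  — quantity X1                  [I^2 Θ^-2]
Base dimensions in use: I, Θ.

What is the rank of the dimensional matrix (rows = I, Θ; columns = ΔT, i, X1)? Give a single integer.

Dimensional matrix (I×Θ by ΔT×i×X1):
  I: [ 0  1  2]
  Θ: [ 1  0 -2]
Echelon form has 2 nonzero rows (pivots: ΔT,i)

2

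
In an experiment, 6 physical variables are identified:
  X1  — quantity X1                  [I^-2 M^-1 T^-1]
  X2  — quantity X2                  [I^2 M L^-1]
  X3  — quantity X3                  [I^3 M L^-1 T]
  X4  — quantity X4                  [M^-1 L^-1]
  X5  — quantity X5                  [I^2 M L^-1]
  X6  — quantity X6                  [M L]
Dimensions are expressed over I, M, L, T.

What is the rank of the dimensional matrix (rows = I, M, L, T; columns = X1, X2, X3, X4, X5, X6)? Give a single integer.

3

Write exponents as rows I,M,L,T / cols X1,X2,X3,X4,X5,X6:
  I: [-2  2  3  0  2  0]
  M: [-1  1  1 -1  1  1]
  L: [ 0 -1 -1 -1 -1  1]
  T: [-1  0  1  0  0  0]
Row reduction gives pivot columns X1,X2,X3; rank = 3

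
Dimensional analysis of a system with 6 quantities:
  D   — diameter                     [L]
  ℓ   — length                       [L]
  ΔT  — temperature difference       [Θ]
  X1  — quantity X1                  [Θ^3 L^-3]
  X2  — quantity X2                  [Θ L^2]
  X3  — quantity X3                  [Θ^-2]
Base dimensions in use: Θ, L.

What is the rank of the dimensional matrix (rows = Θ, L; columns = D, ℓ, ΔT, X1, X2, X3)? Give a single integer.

Dimensional matrix (Θ×L by D×ℓ×ΔT×X1×X2×X3):
  Θ: [ 0  0  1  3  1 -2]
  L: [ 1  1  0 -3  2  0]
Echelon form has 2 nonzero rows (pivots: D,ΔT)

2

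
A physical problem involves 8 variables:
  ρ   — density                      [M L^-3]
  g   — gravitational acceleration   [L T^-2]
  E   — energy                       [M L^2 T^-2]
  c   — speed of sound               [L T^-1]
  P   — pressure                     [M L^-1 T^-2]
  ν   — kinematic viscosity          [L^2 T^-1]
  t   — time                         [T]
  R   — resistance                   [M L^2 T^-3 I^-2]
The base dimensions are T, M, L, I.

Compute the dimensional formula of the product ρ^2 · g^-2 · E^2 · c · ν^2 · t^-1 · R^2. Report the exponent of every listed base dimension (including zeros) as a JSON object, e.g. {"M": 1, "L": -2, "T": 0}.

{"T": -10, "M": 6, "L": 5, "I": -4}

Dimensional matrix (T×M×L×I by ρ×g×E×c×P×ν×t×R):
  T: [ 0 -2 -2 -1 -2 -1  1 -3]
  M: [ 1  0  1  0  1  0  0  1]
  L: [-3  1  2  1 -1  2  0  2]
  I: [ 0  0  0  0  0  0  0 -2]
  [T]: (2)·0+(-2)·-2+(2)·-2+(1)·-1+(2)·-1+(-1)·1+(2)·-3 = -10
  [M]: (2)·1+(-2)·0+(2)·1+(1)·0+(2)·0+(-1)·0+(2)·1 = 6
  [L]: (2)·-3+(-2)·1+(2)·2+(1)·1+(2)·2+(-1)·0+(2)·2 = 5
  [I]: (2)·0+(-2)·0+(2)·0+(1)·0+(2)·0+(-1)·0+(2)·-2 = -4
⇒ T^-10 M^6 L^5 I^-4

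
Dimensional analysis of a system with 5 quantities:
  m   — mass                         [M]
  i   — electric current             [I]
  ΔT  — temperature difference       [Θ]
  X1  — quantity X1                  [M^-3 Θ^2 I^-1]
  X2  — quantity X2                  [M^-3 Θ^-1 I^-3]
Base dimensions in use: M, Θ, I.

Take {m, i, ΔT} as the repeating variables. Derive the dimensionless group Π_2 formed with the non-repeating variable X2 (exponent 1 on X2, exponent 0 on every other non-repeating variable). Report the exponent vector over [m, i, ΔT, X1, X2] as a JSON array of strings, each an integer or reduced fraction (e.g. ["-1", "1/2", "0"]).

Exponent matrix [M,Θ,I] × [m,i,ΔT,X1,X2]:
  M: [ 1  0  0 -3 -3]
  Θ: [ 0  0  1  2 -1]
  I: [ 0  1  0 -1 -3]
Echelon form has 3 nonzero rows (pivots: m,i,ΔT)
Pivot set = {m,i,ΔT}, free = {X1,X2}
RREF:
  r0: [   1    0    0   -3   -3]
  r1: [   0    1    0   -1   -3]
  r2: [   0    0    1    2   -1]
Fix exponent of X2 at 1, X1 at 0; solve each RREF row for its pivot's exponent:
  r0: exp(m) + (-3)·1 = 0 ⇒ exp(m) = 3
  r1: exp(i) + (-3)·1 = 0 ⇒ exp(i) = 3
  r2: exp(ΔT) + (-1)·1 = 0 ⇒ exp(ΔT) = 1
Π_2 = m^3 · i^3 · ΔT · X2

["3", "3", "1", "0", "1"]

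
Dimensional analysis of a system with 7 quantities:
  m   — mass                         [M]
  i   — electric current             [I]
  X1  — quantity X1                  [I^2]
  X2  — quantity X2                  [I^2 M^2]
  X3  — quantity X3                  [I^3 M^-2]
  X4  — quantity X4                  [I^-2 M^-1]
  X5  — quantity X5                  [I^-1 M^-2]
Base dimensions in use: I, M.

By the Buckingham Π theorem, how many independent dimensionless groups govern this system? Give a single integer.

5

Dimensional matrix (I×M by m×i×X1×X2×X3×X4×X5):
  I: [ 0  1  2  2  3 -2 -1]
  M: [ 1  0  0  2 -2 -1 -2]
Row reduction gives pivot columns m,i; rank = 2
n=7, r=2 ⇒ 5 dimensionless groups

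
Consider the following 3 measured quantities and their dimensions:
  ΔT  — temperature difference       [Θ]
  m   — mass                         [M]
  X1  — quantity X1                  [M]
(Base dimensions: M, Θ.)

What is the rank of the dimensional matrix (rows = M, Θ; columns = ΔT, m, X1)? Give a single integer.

Dimensional matrix (M×Θ by ΔT×m×X1):
  M: [ 0  1  1]
  Θ: [ 1  0  0]
Row reduction gives pivot columns ΔT,m; rank = 2

2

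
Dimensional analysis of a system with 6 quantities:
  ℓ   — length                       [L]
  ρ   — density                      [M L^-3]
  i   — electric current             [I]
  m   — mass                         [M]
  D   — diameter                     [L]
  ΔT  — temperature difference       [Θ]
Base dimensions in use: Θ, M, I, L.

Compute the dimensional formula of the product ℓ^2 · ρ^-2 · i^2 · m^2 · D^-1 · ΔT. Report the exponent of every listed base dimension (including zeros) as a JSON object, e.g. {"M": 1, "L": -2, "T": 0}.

Dimensional matrix (Θ×M×I×L by ℓ×ρ×i×m×D×ΔT):
  Θ: [ 0  0  0  0  0  1]
  M: [ 0  1  0  1  0  0]
  I: [ 0  0  1  0  0  0]
  L: [ 1 -3  0  0  1  0]
  [Θ]: (2)·0+(-2)·0+(2)·0+(2)·0+(-1)·0+(1)·1 = 1
  [M]: (2)·0+(-2)·1+(2)·0+(2)·1+(-1)·0+(1)·0 = 0
  [I]: (2)·0+(-2)·0+(2)·1+(2)·0+(-1)·0+(1)·0 = 2
  [L]: (2)·1+(-2)·-3+(2)·0+(2)·0+(-1)·1+(1)·0 = 7
⇒ Θ I^2 L^7

{"Θ": 1, "M": 0, "I": 2, "L": 7}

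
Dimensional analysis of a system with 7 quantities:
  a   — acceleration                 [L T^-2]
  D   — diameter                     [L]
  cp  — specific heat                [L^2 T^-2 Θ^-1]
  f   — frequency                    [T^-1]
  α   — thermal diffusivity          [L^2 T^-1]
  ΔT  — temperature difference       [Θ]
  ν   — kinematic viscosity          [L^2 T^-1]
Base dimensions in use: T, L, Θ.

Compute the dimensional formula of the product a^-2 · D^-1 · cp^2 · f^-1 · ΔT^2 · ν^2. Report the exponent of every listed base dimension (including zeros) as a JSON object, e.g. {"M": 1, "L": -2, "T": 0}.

{"T": -1, "L": 5, "Θ": 0}

Exponent matrix [T,L,Θ] × [a,D,cp,f,α,ΔT,ν]:
  T: [-2  0 -2 -1 -1  0 -1]
  L: [ 1  1  2  0  2  0  2]
  Θ: [ 0  0 -1  0  0  1  0]
  [T]: (-2)·-2+(-1)·0+(2)·-2+(-1)·-1+(2)·0+(2)·-1 = -1
  [L]: (-2)·1+(-1)·1+(2)·2+(-1)·0+(2)·0+(2)·2 = 5
  [Θ]: (-2)·0+(-1)·0+(2)·-1+(-1)·0+(2)·1+(2)·0 = 0
⇒ T^-1 L^5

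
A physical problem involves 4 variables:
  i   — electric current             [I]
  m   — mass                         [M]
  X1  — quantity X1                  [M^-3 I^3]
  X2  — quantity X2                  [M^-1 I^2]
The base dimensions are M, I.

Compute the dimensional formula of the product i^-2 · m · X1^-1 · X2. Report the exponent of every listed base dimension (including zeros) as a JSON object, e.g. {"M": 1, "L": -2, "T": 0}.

Dimensional matrix (M×I by i×m×X1×X2):
  M: [ 0  1 -3 -1]
  I: [ 1  0  3  2]
  [M]: (-2)·0+(1)·1+(-1)·-3+(1)·-1 = 3
  [I]: (-2)·1+(1)·0+(-1)·3+(1)·2 = -3
⇒ M^3 I^-3

{"M": 3, "I": -3}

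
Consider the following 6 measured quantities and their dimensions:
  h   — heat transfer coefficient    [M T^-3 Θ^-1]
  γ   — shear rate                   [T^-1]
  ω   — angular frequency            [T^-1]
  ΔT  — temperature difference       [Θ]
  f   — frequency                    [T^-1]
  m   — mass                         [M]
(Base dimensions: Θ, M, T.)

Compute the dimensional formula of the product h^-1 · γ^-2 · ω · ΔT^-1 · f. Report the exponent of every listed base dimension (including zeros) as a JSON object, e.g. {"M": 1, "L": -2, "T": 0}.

{"Θ": 0, "M": -1, "T": 3}

Exponent matrix [Θ,M,T] × [h,γ,ω,ΔT,f,m]:
  Θ: [-1  0  0  1  0  0]
  M: [ 1  0  0  0  0  1]
  T: [-3 -1 -1  0 -1  0]
  [Θ]: (-1)·-1+(-2)·0+(1)·0+(-1)·1+(1)·0 = 0
  [M]: (-1)·1+(-2)·0+(1)·0+(-1)·0+(1)·0 = -1
  [T]: (-1)·-3+(-2)·-1+(1)·-1+(-1)·0+(1)·-1 = 3
⇒ M^-1 T^3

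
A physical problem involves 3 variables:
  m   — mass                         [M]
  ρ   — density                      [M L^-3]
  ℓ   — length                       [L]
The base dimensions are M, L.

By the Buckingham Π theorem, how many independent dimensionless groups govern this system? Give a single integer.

Write exponents as rows M,L / cols m,ρ,ℓ:
  M: [ 1  1  0]
  L: [ 0 -3  1]
Echelon form has 2 nonzero rows (pivots: m,ρ)
3 vars − rank 2 = 1 Π group

1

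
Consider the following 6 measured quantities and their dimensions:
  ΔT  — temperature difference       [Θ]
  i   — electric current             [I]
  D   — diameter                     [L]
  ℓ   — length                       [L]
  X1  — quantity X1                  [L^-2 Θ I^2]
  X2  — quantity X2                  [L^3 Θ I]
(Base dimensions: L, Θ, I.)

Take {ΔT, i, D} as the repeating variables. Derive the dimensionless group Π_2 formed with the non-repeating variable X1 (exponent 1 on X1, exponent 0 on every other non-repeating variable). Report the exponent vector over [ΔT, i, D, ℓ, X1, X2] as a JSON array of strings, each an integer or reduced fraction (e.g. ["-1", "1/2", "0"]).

Exponent matrix [L,Θ,I] × [ΔT,i,D,ℓ,X1,X2]:
  L: [ 0  0  1  1 -2  3]
  Θ: [ 1  0  0  0  1  1]
  I: [ 0  1  0  0  2  1]
RREF → pivots at {ΔT,i,D} ⇒ r = 3
Pivot set = {ΔT,i,D}, free = {ℓ,X1,X2}
RREF:
  r0: [   1    0    0    0    1    1]
  r1: [   0    1    0    0    2    1]
  r2: [   0    0    1    1   -2    3]
Fix exponent of X1 at 1, ℓ at 0, X2 at 0; solve each RREF row for its pivot's exponent:
  r0: exp(ΔT) + (1)·1 = 0 ⇒ exp(ΔT) = -1
  r1: exp(i) + (2)·1 = 0 ⇒ exp(i) = -2
  r2: exp(D) + (-2)·1 = 0 ⇒ exp(D) = 2
Π_2 = ΔT^-1 · i^-2 · D^2 · X1

["-1", "-2", "2", "0", "1", "0"]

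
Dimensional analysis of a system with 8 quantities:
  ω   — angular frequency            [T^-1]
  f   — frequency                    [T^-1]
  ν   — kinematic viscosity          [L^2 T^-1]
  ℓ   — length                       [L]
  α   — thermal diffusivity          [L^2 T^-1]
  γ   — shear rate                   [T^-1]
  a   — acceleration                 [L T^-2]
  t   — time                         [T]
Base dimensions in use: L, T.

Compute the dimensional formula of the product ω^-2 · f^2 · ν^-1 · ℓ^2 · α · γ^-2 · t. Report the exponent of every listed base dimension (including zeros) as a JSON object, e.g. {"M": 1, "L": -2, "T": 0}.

{"L": 2, "T": 3}

Exponent matrix [L,T] × [ω,f,ν,ℓ,α,γ,a,t]:
  L: [ 0  0  2  1  2  0  1  0]
  T: [-1 -1 -1  0 -1 -1 -2  1]
  [L]: (-2)·0+(2)·0+(-1)·2+(2)·1+(1)·2+(-2)·0+(1)·0 = 2
  [T]: (-2)·-1+(2)·-1+(-1)·-1+(2)·0+(1)·-1+(-2)·-1+(1)·1 = 3
⇒ L^2 T^3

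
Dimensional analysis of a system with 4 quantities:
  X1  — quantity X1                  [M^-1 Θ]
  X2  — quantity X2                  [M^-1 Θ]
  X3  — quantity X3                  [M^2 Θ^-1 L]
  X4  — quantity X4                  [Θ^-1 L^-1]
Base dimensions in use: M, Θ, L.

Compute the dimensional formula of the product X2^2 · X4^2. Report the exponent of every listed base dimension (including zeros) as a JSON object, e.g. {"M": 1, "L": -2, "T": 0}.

Exponent matrix [M,Θ,L] × [X1,X2,X3,X4]:
  M: [-1 -1  2  0]
  Θ: [ 1  1 -1 -1]
  L: [ 0  0  1 -1]
  [M]: (2)·-1+(2)·0 = -2
  [Θ]: (2)·1+(2)·-1 = 0
  [L]: (2)·0+(2)·-1 = -2
⇒ M^-2 L^-2

{"M": -2, "Θ": 0, "L": -2}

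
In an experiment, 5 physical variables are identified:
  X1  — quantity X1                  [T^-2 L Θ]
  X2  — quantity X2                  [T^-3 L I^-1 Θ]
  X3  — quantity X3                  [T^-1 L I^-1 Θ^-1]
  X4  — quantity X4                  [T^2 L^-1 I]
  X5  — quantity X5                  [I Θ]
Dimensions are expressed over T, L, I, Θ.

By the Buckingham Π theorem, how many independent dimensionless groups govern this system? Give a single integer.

Write exponents as rows T,L,I,Θ / cols X1,X2,X3,X4,X5:
  T: [-2 -3 -1  2  0]
  L: [ 1  1  1 -1  0]
  I: [ 0 -1 -1  1  1]
  Θ: [ 1  1 -1  0  1]
Row reduction gives pivot columns X1,X2,X3; rank = 3
Π count = n − r = 5 − 3 = 2

2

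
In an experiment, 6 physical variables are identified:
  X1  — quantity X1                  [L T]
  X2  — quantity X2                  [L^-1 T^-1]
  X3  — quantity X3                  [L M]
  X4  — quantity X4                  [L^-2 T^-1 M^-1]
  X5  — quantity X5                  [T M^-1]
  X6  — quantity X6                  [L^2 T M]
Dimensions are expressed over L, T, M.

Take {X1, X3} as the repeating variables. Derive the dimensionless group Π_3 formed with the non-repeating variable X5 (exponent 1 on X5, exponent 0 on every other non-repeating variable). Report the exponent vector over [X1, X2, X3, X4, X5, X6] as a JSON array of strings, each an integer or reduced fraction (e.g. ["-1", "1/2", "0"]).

Dimensional matrix (L×T×M by X1×X2×X3×X4×X5×X6):
  L: [ 1 -1  1 -2  0  2]
  T: [ 1 -1  0 -1  1  1]
  M: [ 0  0  1 -1 -1  1]
Echelon form has 2 nonzero rows (pivots: X1,X3)
Pivot set = {X1,X3}, free = {X2,X4,X5,X6}
RREF:
  r0: [   1   -1    0   -1    1    1]
  r1: [   0    0    1   -1   -1    1]
  r2: [   0    0    0    0    0    0]
Fix exponent of X5 at 1, X2 at 0, X4 at 0, X6 at 0; solve each RREF row for its pivot's exponent:
  r0: exp(X1) + (1)·1 = 0 ⇒ exp(X1) = -1
  r1: exp(X3) + (-1)·1 = 0 ⇒ exp(X3) = 1
Π_3 = X1^-1 · X3 · X5

["-1", "0", "1", "0", "1", "0"]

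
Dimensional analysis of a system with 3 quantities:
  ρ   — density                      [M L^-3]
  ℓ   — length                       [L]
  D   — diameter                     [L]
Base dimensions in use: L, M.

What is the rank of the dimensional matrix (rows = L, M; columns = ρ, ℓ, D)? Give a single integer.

Write exponents as rows L,M / cols ρ,ℓ,D:
  L: [-3  1  1]
  M: [ 1  0  0]
RREF → pivots at {ρ,ℓ} ⇒ r = 2

2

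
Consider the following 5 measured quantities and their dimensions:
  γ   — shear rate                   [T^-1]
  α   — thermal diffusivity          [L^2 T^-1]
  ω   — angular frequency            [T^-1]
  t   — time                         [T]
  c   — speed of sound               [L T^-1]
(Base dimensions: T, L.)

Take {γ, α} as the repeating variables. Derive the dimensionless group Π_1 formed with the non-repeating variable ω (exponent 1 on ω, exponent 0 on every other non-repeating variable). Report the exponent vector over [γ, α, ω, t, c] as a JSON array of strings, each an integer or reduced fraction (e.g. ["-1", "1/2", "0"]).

Exponent matrix [T,L] × [γ,α,ω,t,c]:
  T: [-1 -1 -1  1 -1]
  L: [ 0  2  0  0  1]
RREF → pivots at {γ,α} ⇒ r = 2
Repeat: γ,α; free: ω,t,c
RREF:
  r0: [   1    0    1   -1  1/2]
  r1: [   0    1    0    0  1/2]
Fix exponent of ω at 1, t at 0, c at 0; solve each RREF row for its pivot's exponent:
  r0: exp(γ) + (1)·1 = 0 ⇒ exp(γ) = -1
  r1: exp(α) + (0)·1 = 0 ⇒ exp(α) = 0
Π_1 = γ^-1 · ω

["-1", "0", "1", "0", "0"]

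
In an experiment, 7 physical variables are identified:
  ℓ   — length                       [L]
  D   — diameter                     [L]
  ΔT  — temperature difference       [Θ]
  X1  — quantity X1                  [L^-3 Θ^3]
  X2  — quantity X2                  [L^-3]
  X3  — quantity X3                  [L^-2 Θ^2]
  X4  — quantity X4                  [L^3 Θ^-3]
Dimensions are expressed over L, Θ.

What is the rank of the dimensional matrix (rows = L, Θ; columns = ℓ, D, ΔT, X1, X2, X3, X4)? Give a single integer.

Exponent matrix [L,Θ] × [ℓ,D,ΔT,X1,X2,X3,X4]:
  L: [ 1  1  0 -3 -3 -2  3]
  Θ: [ 0  0  1  3  0  2 -3]
RREF → pivots at {ℓ,ΔT} ⇒ r = 2

2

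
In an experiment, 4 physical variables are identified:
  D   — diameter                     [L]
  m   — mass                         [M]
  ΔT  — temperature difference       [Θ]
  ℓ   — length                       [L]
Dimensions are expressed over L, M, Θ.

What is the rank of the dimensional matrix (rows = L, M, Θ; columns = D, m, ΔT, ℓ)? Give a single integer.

3

Exponent matrix [L,M,Θ] × [D,m,ΔT,ℓ]:
  L: [ 1  0  0  1]
  M: [ 0  1  0  0]
  Θ: [ 0  0  1  0]
Row reduction gives pivot columns D,m,ΔT; rank = 3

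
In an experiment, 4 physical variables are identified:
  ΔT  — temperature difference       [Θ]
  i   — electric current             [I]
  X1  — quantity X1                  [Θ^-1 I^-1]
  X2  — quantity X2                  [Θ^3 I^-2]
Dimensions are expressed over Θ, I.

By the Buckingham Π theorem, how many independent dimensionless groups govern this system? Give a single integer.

Exponent matrix [Θ,I] × [ΔT,i,X1,X2]:
  Θ: [ 1  0 -1  3]
  I: [ 0  1 -1 -2]
Echelon form has 2 nonzero rows (pivots: ΔT,i)
4 vars − rank 2 = 2 Π groups

2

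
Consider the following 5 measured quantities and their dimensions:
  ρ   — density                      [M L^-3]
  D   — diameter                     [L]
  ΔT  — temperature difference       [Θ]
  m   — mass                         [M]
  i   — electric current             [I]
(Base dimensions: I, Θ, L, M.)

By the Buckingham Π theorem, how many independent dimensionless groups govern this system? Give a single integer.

1

Write exponents as rows I,Θ,L,M / cols ρ,D,ΔT,m,i:
  I: [ 0  0  0  0  1]
  Θ: [ 0  0  1  0  0]
  L: [-3  1  0  0  0]
  M: [ 1  0  0  1  0]
Echelon form has 4 nonzero rows (pivots: ρ,D,ΔT,i)
Π count = n − r = 5 − 4 = 1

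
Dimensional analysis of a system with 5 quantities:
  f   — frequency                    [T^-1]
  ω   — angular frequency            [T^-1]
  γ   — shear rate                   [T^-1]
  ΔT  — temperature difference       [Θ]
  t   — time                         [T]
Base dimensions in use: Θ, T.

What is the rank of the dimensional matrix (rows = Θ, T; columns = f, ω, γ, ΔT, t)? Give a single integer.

Dimensional matrix (Θ×T by f×ω×γ×ΔT×t):
  Θ: [ 0  0  0  1  0]
  T: [-1 -1 -1  0  1]
Row reduction gives pivot columns f,ΔT; rank = 2

2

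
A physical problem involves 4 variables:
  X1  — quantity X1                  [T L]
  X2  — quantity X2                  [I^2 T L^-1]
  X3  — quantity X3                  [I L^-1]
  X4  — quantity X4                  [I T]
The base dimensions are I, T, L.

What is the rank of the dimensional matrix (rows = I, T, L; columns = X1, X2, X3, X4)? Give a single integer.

Exponent matrix [I,T,L] × [X1,X2,X3,X4]:
  I: [ 0  2  1  1]
  T: [ 1  1  0  1]
  L: [ 1 -1 -1  0]
Row reduction gives pivot columns X1,X2; rank = 2

2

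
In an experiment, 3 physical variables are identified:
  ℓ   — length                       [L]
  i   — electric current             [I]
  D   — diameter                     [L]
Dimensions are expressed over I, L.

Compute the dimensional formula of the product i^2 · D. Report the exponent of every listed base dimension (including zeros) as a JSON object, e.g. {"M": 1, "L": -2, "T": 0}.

Write exponents as rows I,L / cols ℓ,i,D:
  I: [ 0  1  0]
  L: [ 1  0  1]
  [I]: (2)·1+(1)·0 = 2
  [L]: (2)·0+(1)·1 = 1
⇒ I^2 L

{"I": 2, "L": 1}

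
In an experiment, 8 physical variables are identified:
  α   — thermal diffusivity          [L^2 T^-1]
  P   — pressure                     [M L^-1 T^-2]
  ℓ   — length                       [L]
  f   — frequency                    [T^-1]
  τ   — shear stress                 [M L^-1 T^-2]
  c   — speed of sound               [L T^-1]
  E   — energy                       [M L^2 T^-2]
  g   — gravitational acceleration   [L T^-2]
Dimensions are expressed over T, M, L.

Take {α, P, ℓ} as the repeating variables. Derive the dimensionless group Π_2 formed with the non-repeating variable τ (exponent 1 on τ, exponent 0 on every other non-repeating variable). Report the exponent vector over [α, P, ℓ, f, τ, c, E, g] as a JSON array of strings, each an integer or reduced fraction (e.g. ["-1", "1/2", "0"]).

Dimensional matrix (T×M×L by α×P×ℓ×f×τ×c×E×g):
  T: [-1 -2  0 -1 -2 -1 -2 -2]
  M: [ 0  1  0  0  1  0  1  0]
  L: [ 2 -1  1  0 -1  1  2  1]
Row reduction gives pivot columns α,P,ℓ; rank = 3
Pivot set = {α,P,ℓ}, free = {f,τ,c,E,g}
RREF:
  r0: [   1    0    0    1    0    1    0    2]
  r1: [   0    1    0    0    1    0    1    0]
  r2: [   0    0    1   -2    0   -1    3   -3]
Fix exponent of τ at 1, f at 0, c at 0, E at 0, g at 0; solve each RREF row for its pivot's exponent:
  r0: exp(α) + (0)·1 = 0 ⇒ exp(α) = 0
  r1: exp(P) + (1)·1 = 0 ⇒ exp(P) = -1
  r2: exp(ℓ) + (0)·1 = 0 ⇒ exp(ℓ) = 0
Π_2 = P^-1 · τ

["0", "-1", "0", "0", "1", "0", "0", "0"]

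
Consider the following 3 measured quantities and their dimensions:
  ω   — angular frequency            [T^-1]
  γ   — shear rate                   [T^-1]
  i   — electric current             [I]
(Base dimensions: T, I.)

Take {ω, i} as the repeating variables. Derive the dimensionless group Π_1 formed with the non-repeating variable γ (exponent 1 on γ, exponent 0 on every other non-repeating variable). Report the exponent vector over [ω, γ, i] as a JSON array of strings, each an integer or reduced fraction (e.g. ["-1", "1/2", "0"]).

Dimensional matrix (T×I by ω×γ×i):
  T: [-1 -1  0]
  I: [ 0  0  1]
RREF → pivots at {ω,i} ⇒ r = 2
Pivot set = {ω,i}, free = {γ}
RREF:
  r0: [   1    1    0]
  r1: [   0    0    1]
Fix exponent of γ at 1; solve each RREF row for its pivot's exponent:
  r0: exp(ω) + (1)·1 = 0 ⇒ exp(ω) = -1
  r1: exp(i) + (0)·1 = 0 ⇒ exp(i) = 0
Π_1 = ω^-1 · γ

["-1", "1", "0"]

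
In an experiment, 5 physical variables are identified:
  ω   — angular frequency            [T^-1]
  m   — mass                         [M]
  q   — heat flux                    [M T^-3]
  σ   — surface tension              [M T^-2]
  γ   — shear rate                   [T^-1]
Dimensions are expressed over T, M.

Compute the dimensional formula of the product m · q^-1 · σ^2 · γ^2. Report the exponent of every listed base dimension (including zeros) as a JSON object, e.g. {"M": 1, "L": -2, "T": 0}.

{"T": -3, "M": 2}

Exponent matrix [T,M] × [ω,m,q,σ,γ]:
  T: [-1  0 -3 -2 -1]
  M: [ 0  1  1  1  0]
  [T]: (1)·0+(-1)·-3+(2)·-2+(2)·-1 = -3
  [M]: (1)·1+(-1)·1+(2)·1+(2)·0 = 2
⇒ T^-3 M^2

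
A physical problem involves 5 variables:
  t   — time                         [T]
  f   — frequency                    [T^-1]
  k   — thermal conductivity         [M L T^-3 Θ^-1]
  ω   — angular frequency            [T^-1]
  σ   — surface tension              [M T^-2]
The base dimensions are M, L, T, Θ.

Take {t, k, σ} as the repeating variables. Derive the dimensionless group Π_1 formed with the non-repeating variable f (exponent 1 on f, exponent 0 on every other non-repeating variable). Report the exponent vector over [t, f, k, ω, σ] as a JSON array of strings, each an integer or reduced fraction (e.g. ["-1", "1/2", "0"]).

["1", "1", "0", "0", "0"]

Write exponents as rows M,L,T,Θ / cols t,f,k,ω,σ:
  M: [ 0  0  1  0  1]
  L: [ 0  0  1  0  0]
  T: [ 1 -1 -3 -1 -2]
  Θ: [ 0  0 -1  0  0]
Echelon form has 3 nonzero rows (pivots: t,k,σ)
Repeat: t,k,σ; free: f,ω
RREF:
  r0: [   1   -1    0   -1    0]
  r1: [   0    0    1    0    0]
  r2: [   0    0    0    0    1]
  r3: [   0    0    0    0    0]
Fix exponent of f at 1, ω at 0; solve each RREF row for its pivot's exponent:
  r0: exp(t) + (-1)·1 = 0 ⇒ exp(t) = 1
  r1: exp(k) + (0)·1 = 0 ⇒ exp(k) = 0
  r2: exp(σ) + (0)·1 = 0 ⇒ exp(σ) = 0
Π_1 = t · f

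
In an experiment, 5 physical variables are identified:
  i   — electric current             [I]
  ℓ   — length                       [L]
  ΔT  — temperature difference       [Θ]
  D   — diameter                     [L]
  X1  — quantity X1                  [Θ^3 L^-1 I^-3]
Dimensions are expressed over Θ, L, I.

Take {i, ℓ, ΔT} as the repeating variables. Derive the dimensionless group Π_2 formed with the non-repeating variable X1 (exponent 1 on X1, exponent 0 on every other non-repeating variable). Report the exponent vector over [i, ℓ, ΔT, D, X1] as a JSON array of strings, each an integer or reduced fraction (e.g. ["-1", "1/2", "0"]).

["3", "1", "-3", "0", "1"]

Write exponents as rows Θ,L,I / cols i,ℓ,ΔT,D,X1:
  Θ: [ 0  0  1  0  3]
  L: [ 0  1  0  1 -1]
  I: [ 1  0  0  0 -3]
Echelon form has 3 nonzero rows (pivots: i,ℓ,ΔT)
Pivot set = {i,ℓ,ΔT}, free = {D,X1}
RREF:
  r0: [   1    0    0    0   -3]
  r1: [   0    1    0    1   -1]
  r2: [   0    0    1    0    3]
Fix exponent of X1 at 1, D at 0; solve each RREF row for its pivot's exponent:
  r0: exp(i) + (-3)·1 = 0 ⇒ exp(i) = 3
  r1: exp(ℓ) + (-1)·1 = 0 ⇒ exp(ℓ) = 1
  r2: exp(ΔT) + (3)·1 = 0 ⇒ exp(ΔT) = -3
Π_2 = i^3 · ℓ · ΔT^-3 · X1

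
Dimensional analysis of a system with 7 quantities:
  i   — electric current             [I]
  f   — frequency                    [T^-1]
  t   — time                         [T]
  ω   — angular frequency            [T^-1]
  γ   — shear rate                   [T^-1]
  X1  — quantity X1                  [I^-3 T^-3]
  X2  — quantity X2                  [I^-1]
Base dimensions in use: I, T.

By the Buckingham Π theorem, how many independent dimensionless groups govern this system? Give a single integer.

5

Dimensional matrix (I×T by i×f×t×ω×γ×X1×X2):
  I: [ 1  0  0  0  0 -3 -1]
  T: [ 0 -1  1 -1 -1 -3  0]
Echelon form has 2 nonzero rows (pivots: i,f)
Π count = n − r = 7 − 2 = 5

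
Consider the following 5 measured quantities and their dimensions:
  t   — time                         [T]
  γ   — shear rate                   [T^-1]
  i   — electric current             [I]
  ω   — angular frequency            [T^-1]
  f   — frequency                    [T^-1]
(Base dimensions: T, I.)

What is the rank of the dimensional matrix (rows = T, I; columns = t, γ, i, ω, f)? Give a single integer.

Exponent matrix [T,I] × [t,γ,i,ω,f]:
  T: [ 1 -1  0 -1 -1]
  I: [ 0  0  1  0  0]
Echelon form has 2 nonzero rows (pivots: t,i)

2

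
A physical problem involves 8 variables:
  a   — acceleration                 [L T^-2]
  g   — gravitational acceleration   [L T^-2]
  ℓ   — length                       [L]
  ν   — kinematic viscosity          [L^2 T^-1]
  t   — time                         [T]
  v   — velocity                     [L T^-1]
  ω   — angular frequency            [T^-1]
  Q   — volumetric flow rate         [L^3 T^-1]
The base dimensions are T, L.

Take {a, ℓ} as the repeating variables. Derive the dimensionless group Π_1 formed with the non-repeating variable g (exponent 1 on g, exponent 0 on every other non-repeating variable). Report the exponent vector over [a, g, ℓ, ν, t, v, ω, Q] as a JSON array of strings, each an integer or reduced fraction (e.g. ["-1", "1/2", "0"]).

["-1", "1", "0", "0", "0", "0", "0", "0"]

Write exponents as rows T,L / cols a,g,ℓ,ν,t,v,ω,Q:
  T: [-2 -2  0 -1  1 -1 -1 -1]
  L: [ 1  1  1  2  0  1  0  3]
RREF → pivots at {a,ℓ} ⇒ r = 2
Repeat: a,ℓ; free: g,ν,t,v,ω,Q
RREF:
  r0: [   1    1    0  1/2 -1/2  1/2  1/2  1/2]
  r1: [   0    0    1  3/2  1/2  1/2 -1/2  5/2]
Fix exponent of g at 1, ν at 0, t at 0, v at 0, ω at 0, Q at 0; solve each RREF row for its pivot's exponent:
  r0: exp(a) + (1)·1 = 0 ⇒ exp(a) = -1
  r1: exp(ℓ) + (0)·1 = 0 ⇒ exp(ℓ) = 0
Π_1 = a^-1 · g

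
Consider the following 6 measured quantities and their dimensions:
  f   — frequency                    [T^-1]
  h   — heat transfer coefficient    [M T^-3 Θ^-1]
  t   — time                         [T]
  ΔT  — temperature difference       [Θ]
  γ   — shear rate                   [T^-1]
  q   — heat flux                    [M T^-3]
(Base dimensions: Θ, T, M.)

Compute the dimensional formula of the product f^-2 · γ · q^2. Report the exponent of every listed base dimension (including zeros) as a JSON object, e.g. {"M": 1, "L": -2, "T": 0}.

{"Θ": 0, "T": -5, "M": 2}

Write exponents as rows Θ,T,M / cols f,h,t,ΔT,γ,q:
  Θ: [ 0 -1  0  1  0  0]
  T: [-1 -3  1  0 -1 -3]
  M: [ 0  1  0  0  0  1]
  [Θ]: (-2)·0+(1)·0+(2)·0 = 0
  [T]: (-2)·-1+(1)·-1+(2)·-3 = -5
  [M]: (-2)·0+(1)·0+(2)·1 = 2
⇒ T^-5 M^2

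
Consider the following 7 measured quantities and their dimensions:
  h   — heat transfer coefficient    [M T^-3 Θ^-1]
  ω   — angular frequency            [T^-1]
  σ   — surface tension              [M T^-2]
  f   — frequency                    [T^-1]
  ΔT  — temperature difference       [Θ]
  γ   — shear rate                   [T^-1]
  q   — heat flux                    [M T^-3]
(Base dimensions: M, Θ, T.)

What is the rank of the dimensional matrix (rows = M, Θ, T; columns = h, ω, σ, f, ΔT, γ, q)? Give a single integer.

Exponent matrix [M,Θ,T] × [h,ω,σ,f,ΔT,γ,q]:
  M: [ 1  0  1  0  0  0  1]
  Θ: [-1  0  0  0  1  0  0]
  T: [-3 -1 -2 -1  0 -1 -3]
Echelon form has 3 nonzero rows (pivots: h,ω,σ)

3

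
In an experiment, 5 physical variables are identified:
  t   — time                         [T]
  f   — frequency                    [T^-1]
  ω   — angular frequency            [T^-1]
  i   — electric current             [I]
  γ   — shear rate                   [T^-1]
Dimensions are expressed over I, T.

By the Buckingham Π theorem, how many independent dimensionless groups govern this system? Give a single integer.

3

Exponent matrix [I,T] × [t,f,ω,i,γ]:
  I: [ 0  0  0  1  0]
  T: [ 1 -1 -1  0 -1]
RREF → pivots at {t,i} ⇒ r = 2
5 vars − rank 2 = 3 Π groups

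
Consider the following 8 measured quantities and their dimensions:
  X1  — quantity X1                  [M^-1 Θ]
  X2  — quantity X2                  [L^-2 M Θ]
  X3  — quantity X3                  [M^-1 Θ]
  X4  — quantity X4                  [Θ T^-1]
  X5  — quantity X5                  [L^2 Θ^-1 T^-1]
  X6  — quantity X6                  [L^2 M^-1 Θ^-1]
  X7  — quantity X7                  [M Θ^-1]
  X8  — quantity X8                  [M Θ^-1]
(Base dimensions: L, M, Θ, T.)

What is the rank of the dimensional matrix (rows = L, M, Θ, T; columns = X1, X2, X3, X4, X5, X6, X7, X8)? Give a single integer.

3

Dimensional matrix (L×M×Θ×T by X1×X2×X3×X4×X5×X6×X7×X8):
  L: [ 0 -2  0  0  2  2  0  0]
  M: [-1  1 -1  0  0 -1  1  1]
  Θ: [ 1  1  1  1 -1 -1 -1 -1]
  T: [ 0  0  0 -1 -1  0  0  0]
RREF → pivots at {X1,X2,X4} ⇒ r = 3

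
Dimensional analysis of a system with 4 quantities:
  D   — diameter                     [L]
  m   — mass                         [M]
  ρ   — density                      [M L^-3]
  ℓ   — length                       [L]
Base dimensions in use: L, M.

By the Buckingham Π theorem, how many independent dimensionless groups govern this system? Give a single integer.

Write exponents as rows L,M / cols D,m,ρ,ℓ:
  L: [ 1  0 -3  1]
  M: [ 0  1  1  0]
Echelon form has 2 nonzero rows (pivots: D,m)
4 vars − rank 2 = 2 Π groups

2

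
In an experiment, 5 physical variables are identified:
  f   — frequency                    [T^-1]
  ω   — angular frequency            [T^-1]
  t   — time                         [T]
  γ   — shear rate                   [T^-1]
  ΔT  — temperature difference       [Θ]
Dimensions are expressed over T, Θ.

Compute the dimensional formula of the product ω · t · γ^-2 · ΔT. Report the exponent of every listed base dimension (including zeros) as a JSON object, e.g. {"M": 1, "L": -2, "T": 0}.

Dimensional matrix (T×Θ by f×ω×t×γ×ΔT):
  T: [-1 -1  1 -1  0]
  Θ: [ 0  0  0  0  1]
  [T]: (1)·-1+(1)·1+(-2)·-1+(1)·0 = 2
  [Θ]: (1)·0+(1)·0+(-2)·0+(1)·1 = 1
⇒ T^2 Θ

{"T": 2, "Θ": 1}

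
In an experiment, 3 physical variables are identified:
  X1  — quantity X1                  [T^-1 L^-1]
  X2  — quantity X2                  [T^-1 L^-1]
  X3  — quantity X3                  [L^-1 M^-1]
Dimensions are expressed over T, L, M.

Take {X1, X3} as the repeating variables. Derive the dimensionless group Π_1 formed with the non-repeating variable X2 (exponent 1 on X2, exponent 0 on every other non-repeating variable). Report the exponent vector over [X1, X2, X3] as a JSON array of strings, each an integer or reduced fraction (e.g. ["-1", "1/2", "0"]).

Dimensional matrix (T×L×M by X1×X2×X3):
  T: [-1 -1  0]
  L: [-1 -1 -1]
  M: [ 0  0 -1]
RREF → pivots at {X1,X3} ⇒ r = 2
Pivot set = {X1,X3}, free = {X2}
RREF:
  r0: [   1    1    0]
  r1: [   0    0    1]
  r2: [   0    0    0]
Fix exponent of X2 at 1; solve each RREF row for its pivot's exponent:
  r0: exp(X1) + (1)·1 = 0 ⇒ exp(X1) = -1
  r1: exp(X3) + (0)·1 = 0 ⇒ exp(X3) = 0
Π_1 = X1^-1 · X2

["-1", "1", "0"]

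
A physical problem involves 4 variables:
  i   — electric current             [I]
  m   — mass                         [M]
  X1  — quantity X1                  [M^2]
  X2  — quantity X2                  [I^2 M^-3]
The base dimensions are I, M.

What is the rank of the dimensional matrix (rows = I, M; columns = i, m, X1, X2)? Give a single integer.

2

Exponent matrix [I,M] × [i,m,X1,X2]:
  I: [ 1  0  0  2]
  M: [ 0  1  2 -3]
Echelon form has 2 nonzero rows (pivots: i,m)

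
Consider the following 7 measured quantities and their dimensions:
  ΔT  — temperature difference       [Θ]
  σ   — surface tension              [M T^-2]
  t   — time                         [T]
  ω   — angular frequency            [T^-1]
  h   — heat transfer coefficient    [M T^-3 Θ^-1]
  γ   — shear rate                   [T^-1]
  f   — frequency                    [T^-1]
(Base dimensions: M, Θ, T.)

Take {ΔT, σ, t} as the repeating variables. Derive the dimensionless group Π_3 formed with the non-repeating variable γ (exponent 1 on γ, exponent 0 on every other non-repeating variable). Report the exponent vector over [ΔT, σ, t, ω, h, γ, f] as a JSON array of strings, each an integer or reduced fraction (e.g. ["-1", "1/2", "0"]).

["0", "0", "1", "0", "0", "1", "0"]

Dimensional matrix (M×Θ×T by ΔT×σ×t×ω×h×γ×f):
  M: [ 0  1  0  0  1  0  0]
  Θ: [ 1  0  0  0 -1  0  0]
  T: [ 0 -2  1 -1 -3 -1 -1]
RREF → pivots at {ΔT,σ,t} ⇒ r = 3
Repeat: ΔT,σ,t; free: ω,h,γ,f
RREF:
  r0: [   1    0    0    0   -1    0    0]
  r1: [   0    1    0    0    1    0    0]
  r2: [   0    0    1   -1   -1   -1   -1]
Fix exponent of γ at 1, ω at 0, h at 0, f at 0; solve each RREF row for its pivot's exponent:
  r0: exp(ΔT) + (0)·1 = 0 ⇒ exp(ΔT) = 0
  r1: exp(σ) + (0)·1 = 0 ⇒ exp(σ) = 0
  r2: exp(t) + (-1)·1 = 0 ⇒ exp(t) = 1
Π_3 = t · γ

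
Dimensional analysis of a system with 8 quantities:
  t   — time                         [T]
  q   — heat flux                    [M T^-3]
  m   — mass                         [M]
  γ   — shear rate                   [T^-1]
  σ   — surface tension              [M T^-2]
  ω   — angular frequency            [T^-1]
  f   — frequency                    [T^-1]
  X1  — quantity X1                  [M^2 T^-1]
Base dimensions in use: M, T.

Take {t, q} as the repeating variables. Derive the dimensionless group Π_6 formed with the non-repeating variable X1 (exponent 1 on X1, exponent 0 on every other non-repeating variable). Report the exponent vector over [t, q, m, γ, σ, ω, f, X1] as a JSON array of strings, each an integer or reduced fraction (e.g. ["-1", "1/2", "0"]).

Dimensional matrix (M×T by t×q×m×γ×σ×ω×f×X1):
  M: [ 0  1  1  0  1  0  0  2]
  T: [ 1 -3  0 -1 -2 -1 -1 -1]
RREF → pivots at {t,q} ⇒ r = 2
Pivot set = {t,q}, free = {m,γ,σ,ω,f,X1}
RREF:
  r0: [   1    0    3   -1    1   -1   -1    5]
  r1: [   0    1    1    0    1    0    0    2]
Fix exponent of X1 at 1, m at 0, γ at 0, σ at 0, ω at 0, f at 0; solve each RREF row for its pivot's exponent:
  r0: exp(t) + (5)·1 = 0 ⇒ exp(t) = -5
  r1: exp(q) + (2)·1 = 0 ⇒ exp(q) = -2
Π_6 = t^-5 · q^-2 · X1

["-5", "-2", "0", "0", "0", "0", "0", "1"]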